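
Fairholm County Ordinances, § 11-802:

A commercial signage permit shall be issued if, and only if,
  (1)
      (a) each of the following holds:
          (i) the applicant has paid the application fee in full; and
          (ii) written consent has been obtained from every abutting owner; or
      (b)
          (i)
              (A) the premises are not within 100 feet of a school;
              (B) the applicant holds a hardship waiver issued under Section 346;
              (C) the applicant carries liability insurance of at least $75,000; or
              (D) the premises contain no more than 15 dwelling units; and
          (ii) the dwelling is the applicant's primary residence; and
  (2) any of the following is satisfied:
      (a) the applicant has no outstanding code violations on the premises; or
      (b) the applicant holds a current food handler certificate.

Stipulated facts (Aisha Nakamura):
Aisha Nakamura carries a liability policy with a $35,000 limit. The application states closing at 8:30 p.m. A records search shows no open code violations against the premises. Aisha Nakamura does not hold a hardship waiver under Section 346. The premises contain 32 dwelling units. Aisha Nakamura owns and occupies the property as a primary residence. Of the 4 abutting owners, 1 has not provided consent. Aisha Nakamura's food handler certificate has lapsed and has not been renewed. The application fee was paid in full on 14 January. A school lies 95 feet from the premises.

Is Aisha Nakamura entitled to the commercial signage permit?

(i) fee paid — met.
(ii) all abutters consent — not met.
(a) = T AND F = false.
(A) ≥100 ft from school — not met.
(B) hardship waiver — fails.
(C) insurance ≥ $75,000 — fails.
(D) ≤ 15 units — fails.
So (i) is not satisfied (F OR F OR F OR F).
(ii) primary residence — satisfied.
(b) = F AND T = false.
(1): F OR F → false.
(a) no code violations — met.
(b) food handler cert. — not met.
(2): T OR F → true.
So Overall is not satisfied (F AND T).

No — denied.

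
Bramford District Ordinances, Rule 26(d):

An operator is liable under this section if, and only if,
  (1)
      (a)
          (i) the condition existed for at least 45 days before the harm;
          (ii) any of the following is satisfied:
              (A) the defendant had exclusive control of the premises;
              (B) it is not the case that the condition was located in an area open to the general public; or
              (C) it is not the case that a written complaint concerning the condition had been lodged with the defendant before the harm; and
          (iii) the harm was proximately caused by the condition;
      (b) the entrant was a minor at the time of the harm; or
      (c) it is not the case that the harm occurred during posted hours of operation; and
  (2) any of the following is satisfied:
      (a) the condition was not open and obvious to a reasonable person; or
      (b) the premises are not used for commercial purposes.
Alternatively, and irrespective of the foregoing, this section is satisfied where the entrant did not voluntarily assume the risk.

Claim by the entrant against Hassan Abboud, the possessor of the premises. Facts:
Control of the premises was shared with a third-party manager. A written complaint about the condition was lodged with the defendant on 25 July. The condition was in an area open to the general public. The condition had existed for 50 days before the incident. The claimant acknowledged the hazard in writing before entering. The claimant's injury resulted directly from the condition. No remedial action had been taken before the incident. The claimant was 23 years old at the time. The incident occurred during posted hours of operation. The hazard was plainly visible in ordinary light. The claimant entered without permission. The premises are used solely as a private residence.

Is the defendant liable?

(i) condition ≥45 days old — holds.
(A) exclusive control — not satisfied.
(B) not (public area) — fails.
(C) not (complaint lodged) — not satisfied.
So (ii) is not satisfied (F OR F OR F).
(iii) proximate cause — holds.
(a): T AND F AND T → false.
(b) entrant a minor — not satisfied.
(c) not (during posted hours) — not satisfied.
(1) = F OR F OR F = false.
(a) not open/obvious — fails.
(b) not (commercial use) — satisfied.
So (2) is satisfied (F OR T).
So Overall is not satisfied (F AND T).
Exception (no assumed risk) — not satisfied.
Result: main false OR exception false → false.

No — not liable.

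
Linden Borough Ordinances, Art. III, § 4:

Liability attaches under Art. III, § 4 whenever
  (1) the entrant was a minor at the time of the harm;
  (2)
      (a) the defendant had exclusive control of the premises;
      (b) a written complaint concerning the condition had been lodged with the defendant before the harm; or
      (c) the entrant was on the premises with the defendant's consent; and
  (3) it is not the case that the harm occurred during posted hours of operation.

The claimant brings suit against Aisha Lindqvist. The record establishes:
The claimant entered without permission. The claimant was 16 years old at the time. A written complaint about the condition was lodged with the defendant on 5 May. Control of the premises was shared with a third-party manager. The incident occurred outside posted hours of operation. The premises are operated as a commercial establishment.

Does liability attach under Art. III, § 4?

(1) entrant a minor — met.
(a) exclusive control — not met.
(b) complaint lodged — satisfied.
(c) consent to enter — not met.
So (2) is satisfied (F OR T OR F).
(3) not (during posted hours) — satisfied.
Overall: T AND T AND T → true.

Yes — liable.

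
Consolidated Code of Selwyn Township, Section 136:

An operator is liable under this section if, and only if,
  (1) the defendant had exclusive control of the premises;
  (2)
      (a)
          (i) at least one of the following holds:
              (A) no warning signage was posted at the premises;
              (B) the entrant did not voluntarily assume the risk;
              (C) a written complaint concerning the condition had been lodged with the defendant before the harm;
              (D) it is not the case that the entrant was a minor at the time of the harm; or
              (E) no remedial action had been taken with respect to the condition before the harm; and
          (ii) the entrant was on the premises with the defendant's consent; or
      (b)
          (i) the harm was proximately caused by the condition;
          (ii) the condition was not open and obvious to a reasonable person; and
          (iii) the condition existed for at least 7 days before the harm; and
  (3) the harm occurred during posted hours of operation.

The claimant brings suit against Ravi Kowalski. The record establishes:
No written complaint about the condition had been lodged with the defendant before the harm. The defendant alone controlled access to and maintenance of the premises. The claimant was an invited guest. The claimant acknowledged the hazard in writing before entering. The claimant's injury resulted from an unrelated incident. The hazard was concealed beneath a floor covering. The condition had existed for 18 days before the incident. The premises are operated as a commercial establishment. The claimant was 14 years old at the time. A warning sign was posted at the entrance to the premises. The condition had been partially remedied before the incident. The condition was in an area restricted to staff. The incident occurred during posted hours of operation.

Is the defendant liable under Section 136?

No — not liable.

(1) exclusive control — holds.
(A) no signage posted — not satisfied.
(B) no assumed risk — not met.
(C) complaint lodged — not satisfied.
(D) not (entrant a minor) — not met.
(E) no remedial action — not satisfied.
So (i) is not satisfied (F OR F OR F OR F OR F).
(ii) consent to enter — met.
(a): F AND T → false.
(i) proximate cause — not met.
(ii) not open/obvious — satisfied.
(iii) condition ≥7 days old — met.
So (b) is not satisfied (F AND T AND T).
(2) = F OR F = false.
(3) during posted hours — met.
So Overall is not satisfied (T AND F AND T).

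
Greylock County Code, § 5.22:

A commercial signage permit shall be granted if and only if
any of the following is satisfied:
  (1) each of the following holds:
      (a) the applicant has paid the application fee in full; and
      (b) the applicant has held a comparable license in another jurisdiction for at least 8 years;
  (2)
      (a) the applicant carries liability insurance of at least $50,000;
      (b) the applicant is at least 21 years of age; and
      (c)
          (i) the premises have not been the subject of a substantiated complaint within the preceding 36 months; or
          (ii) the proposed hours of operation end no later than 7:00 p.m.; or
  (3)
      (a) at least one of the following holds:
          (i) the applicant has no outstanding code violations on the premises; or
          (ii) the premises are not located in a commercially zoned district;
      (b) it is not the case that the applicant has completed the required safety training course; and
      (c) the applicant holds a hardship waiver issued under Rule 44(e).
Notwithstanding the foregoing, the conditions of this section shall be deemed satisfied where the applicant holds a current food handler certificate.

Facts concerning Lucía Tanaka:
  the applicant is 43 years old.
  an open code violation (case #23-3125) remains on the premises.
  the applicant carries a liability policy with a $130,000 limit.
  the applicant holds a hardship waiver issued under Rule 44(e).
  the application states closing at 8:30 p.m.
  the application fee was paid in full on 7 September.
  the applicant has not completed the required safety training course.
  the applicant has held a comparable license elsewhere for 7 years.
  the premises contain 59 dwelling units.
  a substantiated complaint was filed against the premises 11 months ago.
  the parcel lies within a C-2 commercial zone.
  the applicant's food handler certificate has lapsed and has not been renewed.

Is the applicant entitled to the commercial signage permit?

No — denied.

(a) fee paid — holds.
(b) prior license ≥ 8 yr — not satisfied.
(1): T AND F → false.
(a) insurance ≥ $50,000 — holds.
(b) age ≥ 21 — met.
(i) no complaint in 36 mo. — fails.
(ii) closes by 7 p.m. — not satisfied.
(c): F OR F → false.
(2) = T AND T AND F = false.
(i) no code violations — not satisfied.
(ii) not (commercially zoned) — fails.
So (a) is not satisfied (F OR F).
(b) not (safety training) — holds.
(c) hardship waiver — met.
(3) = F AND T AND T = false.
Overall: F OR F OR F → false.
Exception (food handler cert.) — not satisfied.
Result: main false OR exception false → false.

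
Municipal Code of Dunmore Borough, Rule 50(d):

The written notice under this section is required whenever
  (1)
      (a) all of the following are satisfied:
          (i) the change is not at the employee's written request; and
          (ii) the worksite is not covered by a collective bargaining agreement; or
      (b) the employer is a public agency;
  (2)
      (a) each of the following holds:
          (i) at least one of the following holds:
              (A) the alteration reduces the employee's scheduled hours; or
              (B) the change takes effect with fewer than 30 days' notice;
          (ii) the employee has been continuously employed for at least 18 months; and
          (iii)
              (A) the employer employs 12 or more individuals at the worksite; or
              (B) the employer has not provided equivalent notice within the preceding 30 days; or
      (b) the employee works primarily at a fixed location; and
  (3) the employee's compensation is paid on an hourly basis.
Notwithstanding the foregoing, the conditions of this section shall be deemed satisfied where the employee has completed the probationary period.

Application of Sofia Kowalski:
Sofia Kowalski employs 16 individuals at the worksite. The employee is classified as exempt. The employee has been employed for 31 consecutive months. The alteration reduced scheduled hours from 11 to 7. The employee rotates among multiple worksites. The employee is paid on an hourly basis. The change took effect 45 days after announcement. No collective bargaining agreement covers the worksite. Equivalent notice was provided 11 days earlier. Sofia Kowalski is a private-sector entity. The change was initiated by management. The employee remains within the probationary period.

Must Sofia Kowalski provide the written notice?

Yes — required.

(i) not employee-requested — holds.
(ii) no CBA — satisfied.
So (a) is satisfied (T AND T).
(b) public agency — not met.
(1): T OR F → true.
(A) hours reduced — holds.
(B) < 30 days' notice — not met.
So (i) is satisfied (T OR F).
(ii) tenure ≥ 18 mo. — holds.
(A) ≥ 12 at site — met.
(B) no recent notice — not satisfied.
So (iii) is satisfied (T OR F).
(a) = T AND T AND T = true.
(b) fixed location — not satisfied.
(2): T OR F → true.
(3) hourly-paid — holds.
Overall = T AND T AND T = true.
Exception (past probation) — not satisfied.
Result: main true OR exception false → true.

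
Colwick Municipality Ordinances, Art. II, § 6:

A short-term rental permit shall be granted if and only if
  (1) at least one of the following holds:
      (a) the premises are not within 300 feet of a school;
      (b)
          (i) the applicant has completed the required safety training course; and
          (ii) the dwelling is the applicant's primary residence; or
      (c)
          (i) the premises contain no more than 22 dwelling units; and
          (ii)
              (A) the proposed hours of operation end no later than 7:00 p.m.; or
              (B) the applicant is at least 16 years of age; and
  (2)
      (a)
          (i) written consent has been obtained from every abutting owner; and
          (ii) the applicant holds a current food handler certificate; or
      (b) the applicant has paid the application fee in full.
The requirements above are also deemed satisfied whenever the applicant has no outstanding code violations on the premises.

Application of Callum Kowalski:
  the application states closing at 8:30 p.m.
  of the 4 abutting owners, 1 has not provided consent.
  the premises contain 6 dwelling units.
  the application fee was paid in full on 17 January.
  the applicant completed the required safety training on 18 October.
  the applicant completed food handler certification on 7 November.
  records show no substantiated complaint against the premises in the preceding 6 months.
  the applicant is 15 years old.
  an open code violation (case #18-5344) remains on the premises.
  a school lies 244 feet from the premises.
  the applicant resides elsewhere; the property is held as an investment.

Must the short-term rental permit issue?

(a) ≥300 ft from school — not met.
(i) safety training — holds.
(ii) primary residence — fails.
(b): T AND F → false.
(i) ≤ 22 units — satisfied.
(A) closes by 7 p.m. — not satisfied.
(B) age ≥ 16 — not satisfied.
(ii) = F OR F = false.
So (c) is not satisfied (T AND F).
So (1) is not satisfied (F OR F OR F).
(i) all abutters consent — fails.
(ii) food handler cert. — holds.
(a): F AND T → false.
(b) fee paid — met.
So (2) is satisfied (F OR T).
Overall: F AND T → false.
Exception (no code violations) — not satisfied.
Result: main false OR exception false → false.

No — denied.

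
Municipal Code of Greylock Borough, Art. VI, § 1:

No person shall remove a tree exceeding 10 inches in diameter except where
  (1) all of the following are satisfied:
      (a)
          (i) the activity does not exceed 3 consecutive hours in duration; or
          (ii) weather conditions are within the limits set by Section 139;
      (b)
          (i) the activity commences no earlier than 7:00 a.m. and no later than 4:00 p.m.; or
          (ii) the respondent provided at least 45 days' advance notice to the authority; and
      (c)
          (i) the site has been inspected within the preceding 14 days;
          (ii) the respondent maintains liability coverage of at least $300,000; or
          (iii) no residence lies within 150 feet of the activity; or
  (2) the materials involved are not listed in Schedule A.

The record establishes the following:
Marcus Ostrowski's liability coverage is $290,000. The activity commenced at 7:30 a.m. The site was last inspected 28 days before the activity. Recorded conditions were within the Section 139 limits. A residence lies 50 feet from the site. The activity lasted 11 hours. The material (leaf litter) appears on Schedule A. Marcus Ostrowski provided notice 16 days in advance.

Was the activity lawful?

(i) ≤ 3 hrs duration — fails.
(ii) weather ok — holds.
(a): F OR T → true.
(i) start within hours — satisfied.
(ii) ≥45 days' notice — fails.
So (b) is satisfied (T OR F).
(i) site inspected — not met.
(ii) coverage ≥ $300,000 — fails.
(iii) no residence in 150 ft — fails.
(c) = F OR F OR F = false.
(1): T AND T AND F → false.
(2) not (Schedule A material) — not met.
Overall = F OR F = false.

No — unlawful.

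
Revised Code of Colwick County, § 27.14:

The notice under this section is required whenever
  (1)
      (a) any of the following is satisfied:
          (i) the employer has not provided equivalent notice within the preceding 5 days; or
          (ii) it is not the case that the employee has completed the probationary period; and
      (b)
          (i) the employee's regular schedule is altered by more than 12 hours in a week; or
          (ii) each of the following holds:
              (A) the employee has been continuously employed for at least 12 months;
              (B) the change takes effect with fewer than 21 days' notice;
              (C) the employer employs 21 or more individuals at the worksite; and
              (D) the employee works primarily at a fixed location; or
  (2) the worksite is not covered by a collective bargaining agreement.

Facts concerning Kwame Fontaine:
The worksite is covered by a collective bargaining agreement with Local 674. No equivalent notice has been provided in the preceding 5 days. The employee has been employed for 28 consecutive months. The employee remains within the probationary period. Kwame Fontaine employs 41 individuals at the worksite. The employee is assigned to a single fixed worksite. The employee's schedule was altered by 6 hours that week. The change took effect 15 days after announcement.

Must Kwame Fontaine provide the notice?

Yes — required.

(i) no recent notice — satisfied.
(ii) not (past probation) — satisfied.
(a): T OR T → true.
(i) schedule shift > 12h — not met.
(A) tenure ≥ 12 mo. — holds.
(B) < 21 days' notice — met.
(C) ≥ 21 at site — holds.
(D) fixed location — met.
(ii): T AND T AND T AND T → true.
(b): F OR T → true.
So (1) is satisfied (T AND T).
(2) no CBA — not satisfied.
Overall: T OR F → true.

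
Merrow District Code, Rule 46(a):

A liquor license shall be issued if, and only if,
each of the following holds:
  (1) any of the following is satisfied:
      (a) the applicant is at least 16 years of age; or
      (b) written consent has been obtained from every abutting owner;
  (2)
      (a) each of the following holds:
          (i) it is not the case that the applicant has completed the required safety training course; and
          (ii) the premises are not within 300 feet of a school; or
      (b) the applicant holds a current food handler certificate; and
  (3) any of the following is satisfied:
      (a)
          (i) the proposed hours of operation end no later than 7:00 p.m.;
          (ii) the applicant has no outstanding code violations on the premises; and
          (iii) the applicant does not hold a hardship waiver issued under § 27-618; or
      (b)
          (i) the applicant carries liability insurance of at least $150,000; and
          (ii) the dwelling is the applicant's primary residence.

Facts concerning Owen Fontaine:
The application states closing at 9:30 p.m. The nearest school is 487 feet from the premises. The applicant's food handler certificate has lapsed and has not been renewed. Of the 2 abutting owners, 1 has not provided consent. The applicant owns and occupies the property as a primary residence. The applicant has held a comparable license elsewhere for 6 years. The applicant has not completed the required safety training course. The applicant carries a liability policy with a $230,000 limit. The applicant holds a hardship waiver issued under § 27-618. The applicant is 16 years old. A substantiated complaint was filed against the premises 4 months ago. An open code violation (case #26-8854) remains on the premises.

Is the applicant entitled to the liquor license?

Yes — granted.

(a) age ≥ 16 — met.
(b) all abutters consent — not satisfied.
(1): T OR F → true.
(i) not (safety training) — holds.
(ii) ≥300 ft from school — satisfied.
(a): T AND T → true.
(b) food handler cert. — fails.
(2): T OR F → true.
(i) closes by 7 p.m. — not met.
(ii) no code violations — not met.
(iii) not (hardship waiver) — not met.
(a) = F AND F AND F = false.
(i) insurance ≥ $150,000 — holds.
(ii) primary residence — met.
So (b) is satisfied (T AND T).
(3): F OR T → true.
Overall = T AND T AND T = true.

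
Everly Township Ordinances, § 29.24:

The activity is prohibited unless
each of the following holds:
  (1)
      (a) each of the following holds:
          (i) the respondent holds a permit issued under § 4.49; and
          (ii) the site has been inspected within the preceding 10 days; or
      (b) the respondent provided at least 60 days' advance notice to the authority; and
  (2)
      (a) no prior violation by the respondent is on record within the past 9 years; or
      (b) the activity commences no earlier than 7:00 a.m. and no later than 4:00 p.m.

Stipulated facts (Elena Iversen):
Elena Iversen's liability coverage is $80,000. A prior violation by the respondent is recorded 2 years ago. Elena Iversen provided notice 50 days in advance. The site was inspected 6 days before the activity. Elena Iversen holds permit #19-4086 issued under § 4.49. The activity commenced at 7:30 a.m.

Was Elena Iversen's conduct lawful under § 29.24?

Yes — lawful.

(i) holds permit — holds.
(ii) site inspected — satisfied.
So (a) is satisfied (T AND T).
(b) ≥60 days' notice — not satisfied.
(1): T OR F → true.
(a) no prior violation — not met.
(b) start within hours — satisfied.
(2) = F OR T = true.
Overall: T AND T → true.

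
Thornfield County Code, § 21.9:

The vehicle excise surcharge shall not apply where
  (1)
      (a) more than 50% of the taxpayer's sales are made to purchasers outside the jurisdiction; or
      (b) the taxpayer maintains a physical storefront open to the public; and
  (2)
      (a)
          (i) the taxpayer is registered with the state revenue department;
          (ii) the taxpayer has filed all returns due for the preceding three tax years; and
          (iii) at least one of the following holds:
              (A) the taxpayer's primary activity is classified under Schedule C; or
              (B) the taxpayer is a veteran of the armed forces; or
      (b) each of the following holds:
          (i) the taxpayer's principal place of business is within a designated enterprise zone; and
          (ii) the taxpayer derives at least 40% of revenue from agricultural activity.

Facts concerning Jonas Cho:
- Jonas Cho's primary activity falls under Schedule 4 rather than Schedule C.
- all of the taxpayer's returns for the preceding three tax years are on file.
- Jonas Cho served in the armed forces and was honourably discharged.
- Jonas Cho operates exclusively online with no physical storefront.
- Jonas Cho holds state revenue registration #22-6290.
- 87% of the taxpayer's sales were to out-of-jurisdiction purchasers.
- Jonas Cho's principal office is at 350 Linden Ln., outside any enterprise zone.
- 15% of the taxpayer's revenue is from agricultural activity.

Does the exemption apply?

Yes — exempt.

(a) >50% out-of-jur. sales — holds.
(b) has storefront — not satisfied.
So (1) is satisfied (T OR F).
(i) state-registered — holds.
(ii) returns current — holds.
(A) Schedule C activity — not met.
(B) veteran — met.
(iii): F OR T → true.
So (a) is satisfied (T AND T AND T).
(i) in enterprise zone — fails.
(ii) ≥40% agricultural — not satisfied.
(b) = F AND F = false.
So (2) is satisfied (T OR F).
So Overall is satisfied (T AND T).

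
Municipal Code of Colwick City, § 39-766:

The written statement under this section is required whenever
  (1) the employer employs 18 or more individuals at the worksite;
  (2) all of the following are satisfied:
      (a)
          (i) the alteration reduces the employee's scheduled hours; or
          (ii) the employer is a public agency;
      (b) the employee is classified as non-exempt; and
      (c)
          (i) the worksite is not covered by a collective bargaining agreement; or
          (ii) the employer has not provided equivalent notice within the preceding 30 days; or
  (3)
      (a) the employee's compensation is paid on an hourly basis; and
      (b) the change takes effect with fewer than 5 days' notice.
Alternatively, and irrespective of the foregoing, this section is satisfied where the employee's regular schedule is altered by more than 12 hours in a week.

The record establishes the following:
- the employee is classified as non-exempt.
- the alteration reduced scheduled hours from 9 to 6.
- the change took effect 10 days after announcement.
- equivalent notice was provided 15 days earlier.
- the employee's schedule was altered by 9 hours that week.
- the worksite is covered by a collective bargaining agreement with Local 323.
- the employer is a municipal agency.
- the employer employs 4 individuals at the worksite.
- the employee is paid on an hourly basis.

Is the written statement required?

No — not required.

(1) ≥ 18 at site — fails.
(i) hours reduced — met.
(ii) public agency — holds.
(a) = T OR T = true.
(b) non-exempt — holds.
(i) no CBA — not satisfied.
(ii) no recent notice — not met.
So (c) is not satisfied (F OR F).
(2) = T AND T AND F = false.
(a) hourly-paid — satisfied.
(b) < 5 days' notice — fails.
So (3) is not satisfied (T AND F).
Overall = F OR F OR F = false.
Exception (schedule shift > 12h) — not satisfied.
Result: main false OR exception false → false.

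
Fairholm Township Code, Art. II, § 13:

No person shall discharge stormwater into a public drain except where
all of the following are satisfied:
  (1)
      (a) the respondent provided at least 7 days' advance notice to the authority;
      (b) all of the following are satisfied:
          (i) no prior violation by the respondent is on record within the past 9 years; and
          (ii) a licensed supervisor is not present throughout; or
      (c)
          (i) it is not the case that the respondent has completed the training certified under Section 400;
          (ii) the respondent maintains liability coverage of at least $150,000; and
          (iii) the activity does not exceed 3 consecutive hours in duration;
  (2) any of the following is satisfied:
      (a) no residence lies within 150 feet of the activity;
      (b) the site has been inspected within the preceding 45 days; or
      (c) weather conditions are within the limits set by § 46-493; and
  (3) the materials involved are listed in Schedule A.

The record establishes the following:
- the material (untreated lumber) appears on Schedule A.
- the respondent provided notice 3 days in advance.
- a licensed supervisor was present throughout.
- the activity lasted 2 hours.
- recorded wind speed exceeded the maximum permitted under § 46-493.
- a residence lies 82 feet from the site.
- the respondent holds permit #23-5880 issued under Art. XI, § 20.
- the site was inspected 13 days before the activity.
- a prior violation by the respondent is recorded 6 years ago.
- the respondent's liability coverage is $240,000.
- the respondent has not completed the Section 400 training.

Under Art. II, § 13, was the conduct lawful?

(a) ≥7 days' notice — fails.
(i) no prior violation — not satisfied.
(ii) not (supervisor present) — not satisfied.
(b): F AND F → false.
(i) not (training certified) — satisfied.
(ii) coverage ≥ $150,000 — holds.
(iii) ≤ 3 hrs duration — satisfied.
(c) = T AND T AND T = true.
(1): F OR F OR T → true.
(a) no residence in 150 ft — not satisfied.
(b) site inspected — satisfied.
(c) weather ok — fails.
(2) = F OR T OR F = true.
(3) Schedule A material — met.
Overall = T AND T AND T = true.

Yes — lawful.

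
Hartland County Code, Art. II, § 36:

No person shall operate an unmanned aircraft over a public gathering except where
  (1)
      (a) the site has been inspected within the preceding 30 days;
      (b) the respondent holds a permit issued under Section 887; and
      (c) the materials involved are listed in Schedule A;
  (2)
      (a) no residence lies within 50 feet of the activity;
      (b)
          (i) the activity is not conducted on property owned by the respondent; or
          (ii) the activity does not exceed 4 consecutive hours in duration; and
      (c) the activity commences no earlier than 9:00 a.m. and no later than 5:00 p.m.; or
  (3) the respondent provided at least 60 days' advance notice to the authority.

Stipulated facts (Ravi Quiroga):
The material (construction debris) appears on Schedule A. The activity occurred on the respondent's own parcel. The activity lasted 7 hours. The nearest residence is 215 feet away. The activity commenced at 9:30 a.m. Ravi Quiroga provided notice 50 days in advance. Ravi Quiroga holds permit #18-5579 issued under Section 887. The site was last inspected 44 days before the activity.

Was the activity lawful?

(a) site inspected — not met.
(b) holds permit — met.
(c) Schedule A material — satisfied.
(1): F AND T AND T → false.
(a) no residence in 50 ft — holds.
(i) not (own property) — not met.
(ii) ≤ 4 hrs duration — not satisfied.
(b) = F OR F = false.
(c) start within hours — satisfied.
So (2) is not satisfied (T AND F AND T).
(3) ≥60 days' notice — not satisfied.
So Overall is not satisfied (F OR F OR F).

No — unlawful.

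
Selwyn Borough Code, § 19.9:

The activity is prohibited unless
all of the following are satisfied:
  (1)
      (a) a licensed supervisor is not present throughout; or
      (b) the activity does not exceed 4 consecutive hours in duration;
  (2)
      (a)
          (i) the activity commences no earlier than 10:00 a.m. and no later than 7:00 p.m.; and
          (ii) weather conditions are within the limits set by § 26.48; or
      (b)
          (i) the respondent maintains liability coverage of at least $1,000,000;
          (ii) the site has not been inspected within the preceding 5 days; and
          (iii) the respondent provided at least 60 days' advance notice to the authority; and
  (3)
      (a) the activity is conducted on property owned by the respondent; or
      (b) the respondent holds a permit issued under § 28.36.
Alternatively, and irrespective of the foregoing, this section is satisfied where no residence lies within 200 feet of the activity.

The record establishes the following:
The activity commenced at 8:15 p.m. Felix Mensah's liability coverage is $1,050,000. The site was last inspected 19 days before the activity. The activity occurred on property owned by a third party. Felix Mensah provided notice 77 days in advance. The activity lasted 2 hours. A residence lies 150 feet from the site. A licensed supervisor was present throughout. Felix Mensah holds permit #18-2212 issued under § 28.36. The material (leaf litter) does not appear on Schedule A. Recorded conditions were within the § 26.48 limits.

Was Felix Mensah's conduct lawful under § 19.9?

(a) not (supervisor present) — not satisfied.
(b) ≤ 4 hrs duration — holds.
(1) = F OR T = true.
(i) start within hours — fails.
(ii) weather ok — holds.
(a) = F AND T = false.
(i) coverage ≥ $1,000,000 — holds.
(ii) not (site inspected) — met.
(iii) ≥60 days' notice — holds.
(b) = T AND T AND T = true.
So (2) is satisfied (F OR T).
(a) own property — not satisfied.
(b) holds permit — holds.
So (3) is satisfied (F OR T).
Overall: T AND T AND T → true.
Exception (no residence in 200 ft) — not satisfied.
Result: main true OR exception false → true.

Yes — lawful.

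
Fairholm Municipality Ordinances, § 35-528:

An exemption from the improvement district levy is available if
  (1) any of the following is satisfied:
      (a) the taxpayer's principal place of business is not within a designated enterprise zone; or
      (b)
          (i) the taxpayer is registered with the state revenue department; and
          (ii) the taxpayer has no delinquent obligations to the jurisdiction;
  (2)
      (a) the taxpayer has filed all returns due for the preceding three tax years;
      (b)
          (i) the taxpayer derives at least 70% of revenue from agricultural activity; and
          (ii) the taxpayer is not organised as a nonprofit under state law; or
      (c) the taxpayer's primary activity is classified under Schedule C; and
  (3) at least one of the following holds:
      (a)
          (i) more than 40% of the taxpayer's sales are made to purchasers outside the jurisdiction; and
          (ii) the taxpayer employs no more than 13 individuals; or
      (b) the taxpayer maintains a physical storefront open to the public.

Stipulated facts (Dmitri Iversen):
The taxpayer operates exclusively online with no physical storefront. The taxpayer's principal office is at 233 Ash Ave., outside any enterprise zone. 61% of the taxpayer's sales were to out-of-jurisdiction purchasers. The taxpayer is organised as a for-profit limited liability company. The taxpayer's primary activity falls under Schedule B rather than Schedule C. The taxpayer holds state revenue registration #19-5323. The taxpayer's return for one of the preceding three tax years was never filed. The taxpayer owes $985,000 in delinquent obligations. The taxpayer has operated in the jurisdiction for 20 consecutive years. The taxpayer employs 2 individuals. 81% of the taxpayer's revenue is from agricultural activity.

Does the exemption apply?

Yes — exempt.

(a) not (in enterprise zone) — satisfied.
(i) state-registered — satisfied.
(ii) no delinquency — not satisfied.
So (b) is not satisfied (T AND F).
So (1) is satisfied (T OR F).
(a) returns current — not satisfied.
(i) ≥70% agricultural — met.
(ii) not (nonprofit) — satisfied.
So (b) is satisfied (T AND T).
(c) Schedule C activity — fails.
So (2) is satisfied (F OR T OR F).
(i) >40% out-of-jur. sales — met.
(ii) ≤ 13 employees — met.
So (a) is satisfied (T AND T).
(b) has storefront — not met.
(3) = T OR F = true.
Overall = T AND T AND T = true.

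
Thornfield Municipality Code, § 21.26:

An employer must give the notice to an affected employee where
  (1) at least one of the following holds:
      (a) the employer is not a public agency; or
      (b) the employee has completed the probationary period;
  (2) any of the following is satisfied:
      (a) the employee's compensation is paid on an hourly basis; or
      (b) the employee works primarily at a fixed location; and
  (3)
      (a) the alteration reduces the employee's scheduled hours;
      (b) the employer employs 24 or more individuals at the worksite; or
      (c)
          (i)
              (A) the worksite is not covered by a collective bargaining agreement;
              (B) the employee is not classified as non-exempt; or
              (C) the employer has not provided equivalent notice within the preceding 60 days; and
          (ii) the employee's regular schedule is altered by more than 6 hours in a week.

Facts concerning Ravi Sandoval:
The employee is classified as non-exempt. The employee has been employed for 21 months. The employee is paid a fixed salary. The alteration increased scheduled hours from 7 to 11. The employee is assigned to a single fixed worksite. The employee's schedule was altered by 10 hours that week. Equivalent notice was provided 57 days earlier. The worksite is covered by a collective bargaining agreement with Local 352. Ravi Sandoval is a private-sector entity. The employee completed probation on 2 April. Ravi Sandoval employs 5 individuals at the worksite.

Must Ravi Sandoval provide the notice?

(a) not (public agency) — met.
(b) past probation — holds.
So (1) is satisfied (T OR T).
(a) hourly-paid — not satisfied.
(b) fixed location — satisfied.
So (2) is satisfied (F OR T).
(a) hours reduced — fails.
(b) ≥ 24 at site — not satisfied.
(A) no CBA — not met.
(B) not (non-exempt) — fails.
(C) no recent notice — not satisfied.
(i) = F OR F OR F = false.
(ii) schedule shift > 6h — met.
(c) = F AND T = false.
So (3) is not satisfied (F OR F OR F).
Overall = T AND T AND F = false.

No — not required.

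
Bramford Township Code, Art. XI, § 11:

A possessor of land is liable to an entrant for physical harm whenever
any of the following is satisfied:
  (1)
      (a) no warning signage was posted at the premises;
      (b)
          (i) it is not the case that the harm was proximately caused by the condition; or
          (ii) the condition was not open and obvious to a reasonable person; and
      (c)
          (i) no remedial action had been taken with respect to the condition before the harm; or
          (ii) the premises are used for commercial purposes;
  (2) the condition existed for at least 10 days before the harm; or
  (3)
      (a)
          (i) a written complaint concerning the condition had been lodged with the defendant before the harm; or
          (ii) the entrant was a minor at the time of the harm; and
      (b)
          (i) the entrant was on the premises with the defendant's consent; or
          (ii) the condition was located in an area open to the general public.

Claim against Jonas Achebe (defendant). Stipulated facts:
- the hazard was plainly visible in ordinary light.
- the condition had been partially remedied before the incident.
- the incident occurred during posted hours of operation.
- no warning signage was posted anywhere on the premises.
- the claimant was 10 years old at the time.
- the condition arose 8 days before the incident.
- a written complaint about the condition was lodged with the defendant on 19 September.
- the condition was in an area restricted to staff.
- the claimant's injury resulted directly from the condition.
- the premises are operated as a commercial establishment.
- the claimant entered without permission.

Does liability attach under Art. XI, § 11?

No — not liable.

(a) no signage posted — holds.
(i) not (proximate cause) — not met.
(ii) not open/obvious — fails.
So (b) is not satisfied (F OR F).
(i) no remedial action — not satisfied.
(ii) commercial use — met.
So (c) is satisfied (F OR T).
So (1) is not satisfied (T AND F AND T).
(2) condition ≥10 days old — not satisfied.
(i) complaint lodged — met.
(ii) entrant a minor — holds.
(a) = T OR T = true.
(i) consent to enter — not met.
(ii) public area — not met.
(b): F OR F → false.
(3) = T AND F = false.
So Overall is not satisfied (F OR F OR F).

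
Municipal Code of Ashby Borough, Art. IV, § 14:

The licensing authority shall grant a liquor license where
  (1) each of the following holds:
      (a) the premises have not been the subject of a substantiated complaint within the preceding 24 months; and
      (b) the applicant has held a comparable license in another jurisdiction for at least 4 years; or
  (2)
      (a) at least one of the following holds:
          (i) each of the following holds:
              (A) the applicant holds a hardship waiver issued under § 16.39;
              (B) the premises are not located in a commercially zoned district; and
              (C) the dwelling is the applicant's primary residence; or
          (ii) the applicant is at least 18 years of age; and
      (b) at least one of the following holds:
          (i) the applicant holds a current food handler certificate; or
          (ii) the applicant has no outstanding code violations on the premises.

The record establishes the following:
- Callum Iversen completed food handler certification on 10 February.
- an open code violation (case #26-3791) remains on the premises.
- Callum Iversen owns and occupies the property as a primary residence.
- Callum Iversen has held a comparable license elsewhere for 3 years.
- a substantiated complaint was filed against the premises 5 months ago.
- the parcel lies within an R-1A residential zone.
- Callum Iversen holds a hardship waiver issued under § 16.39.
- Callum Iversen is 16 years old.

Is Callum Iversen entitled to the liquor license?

Yes — granted.

(a) no complaint in 24 mo. — not satisfied.
(b) prior license ≥ 4 yr — not met.
(1) = F AND F = false.
(A) hardship waiver — satisfied.
(B) not (commercially zoned) — holds.
(C) primary residence — met.
(i): T AND T AND T → true.
(ii) age ≥ 18 — not met.
So (a) is satisfied (T OR F).
(i) food handler cert. — met.
(ii) no code violations — not met.
(b) = T OR F = true.
So (2) is satisfied (T AND T).
Overall: F OR T → true.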